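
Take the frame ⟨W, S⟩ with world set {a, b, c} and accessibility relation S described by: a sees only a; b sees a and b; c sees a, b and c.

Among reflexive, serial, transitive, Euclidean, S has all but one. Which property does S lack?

Euclidean

Reflexive: yes — every world is S-related to itself.
Serial: yes — every world has a successor (e.g. a S a).
Transitive: yes — every two-step S-path is closed by a direct edge.
Euclidean: no — c S a and c S b, but not a S b.
Only Euclidean fails.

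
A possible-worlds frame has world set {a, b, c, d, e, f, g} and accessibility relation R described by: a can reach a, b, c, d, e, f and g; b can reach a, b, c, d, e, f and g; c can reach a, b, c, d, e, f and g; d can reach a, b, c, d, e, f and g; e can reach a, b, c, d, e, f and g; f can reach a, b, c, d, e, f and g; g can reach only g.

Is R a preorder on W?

Reflexive: yes — every world is R-related to itself.
Transitive: yes — every two-step R-path is closed by a direct edge.
So R is a preorder.

Yes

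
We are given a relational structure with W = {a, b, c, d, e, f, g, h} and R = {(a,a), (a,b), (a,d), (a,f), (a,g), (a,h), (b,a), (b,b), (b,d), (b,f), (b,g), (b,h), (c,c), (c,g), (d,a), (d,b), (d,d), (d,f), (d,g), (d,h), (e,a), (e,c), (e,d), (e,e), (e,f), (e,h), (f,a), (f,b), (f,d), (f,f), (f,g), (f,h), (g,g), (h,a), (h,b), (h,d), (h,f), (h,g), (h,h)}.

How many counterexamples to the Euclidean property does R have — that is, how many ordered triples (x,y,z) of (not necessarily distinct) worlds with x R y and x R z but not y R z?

Enumerating: (a,g,a), (a,g,b), (a,g,d), (a,g,f), (a,g,h), (b,g,a), (b,g,b), (b,g,d), (b,g,f), (b,g,h), (c,g,c), (d,g,a), … and 27 more.
Total: 39.

39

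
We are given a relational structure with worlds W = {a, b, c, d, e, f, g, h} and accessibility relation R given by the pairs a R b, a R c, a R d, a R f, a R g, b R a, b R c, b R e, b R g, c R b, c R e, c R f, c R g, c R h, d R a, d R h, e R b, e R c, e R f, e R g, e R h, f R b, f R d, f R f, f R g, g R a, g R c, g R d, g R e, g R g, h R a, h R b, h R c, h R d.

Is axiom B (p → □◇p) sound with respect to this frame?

The schema B characterises exactly the symmetric frames.
Symmetric: no — a R c but not c R a.

No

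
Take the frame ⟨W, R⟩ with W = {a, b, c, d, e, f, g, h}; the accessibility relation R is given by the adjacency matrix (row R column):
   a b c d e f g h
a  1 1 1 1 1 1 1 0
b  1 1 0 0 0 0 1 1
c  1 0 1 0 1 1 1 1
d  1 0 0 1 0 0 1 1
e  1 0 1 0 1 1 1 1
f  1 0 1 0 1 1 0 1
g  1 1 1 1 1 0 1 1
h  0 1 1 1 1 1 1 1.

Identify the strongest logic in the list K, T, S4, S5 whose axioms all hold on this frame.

T

Reflexive (axiom T): yes — every world is R-related to itself.
Transitive (axiom 4): no — a R b and b R h, but not a R h.
Euclidean (axiom 5): no — a R b and a R c, but not b R c.
So F validates K, T; S4 would additionally require R to be transitive. The strongest is T.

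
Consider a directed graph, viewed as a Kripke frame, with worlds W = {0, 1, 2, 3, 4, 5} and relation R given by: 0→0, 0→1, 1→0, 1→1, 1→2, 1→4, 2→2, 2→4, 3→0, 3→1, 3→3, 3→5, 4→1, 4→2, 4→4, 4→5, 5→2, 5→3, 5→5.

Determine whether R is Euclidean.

Euclidean: no — 1 R 0 and 1 R 2, but not 0 R 2.

No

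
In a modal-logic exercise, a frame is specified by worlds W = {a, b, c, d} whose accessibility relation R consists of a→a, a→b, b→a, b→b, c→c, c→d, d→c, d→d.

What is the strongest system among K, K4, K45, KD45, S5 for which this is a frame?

Transitive (axiom 4): yes — every two-step R-path is closed by a direct edge.
Euclidean (axiom 5): yes — any two successors of a common world are R-related.
Serial (axiom D): yes — every world has a successor (e.g. a R a).
Reflexive (axiom T): yes — every world is R-related to itself.
So F validates K, K4, K45, KD45, S5. The strongest is S5.

S5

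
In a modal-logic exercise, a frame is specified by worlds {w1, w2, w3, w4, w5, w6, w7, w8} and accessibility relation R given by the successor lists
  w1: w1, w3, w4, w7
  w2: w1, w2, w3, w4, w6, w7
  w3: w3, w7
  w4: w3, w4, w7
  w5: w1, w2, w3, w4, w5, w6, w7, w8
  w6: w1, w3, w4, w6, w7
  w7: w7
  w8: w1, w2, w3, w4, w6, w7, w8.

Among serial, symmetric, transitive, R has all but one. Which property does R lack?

Serial: yes — every world has a successor (e.g. w1 R w1).
Symmetric: no — w1 R w3 but not w3 R w1.
Transitive: yes — every two-step R-path is closed by a direct edge.
Only symmetric fails.

symmetric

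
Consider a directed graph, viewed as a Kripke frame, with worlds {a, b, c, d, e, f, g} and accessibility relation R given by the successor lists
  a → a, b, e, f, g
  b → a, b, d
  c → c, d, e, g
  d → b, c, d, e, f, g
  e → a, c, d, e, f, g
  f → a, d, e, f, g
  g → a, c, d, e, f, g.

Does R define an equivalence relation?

No

Reflexive: yes — every world is R-related to itself.
Symmetric: yes — every pair in R has its reverse in R.
Transitive: no — a R b and b R d, but not a R d.
So R is not an equivalence relation.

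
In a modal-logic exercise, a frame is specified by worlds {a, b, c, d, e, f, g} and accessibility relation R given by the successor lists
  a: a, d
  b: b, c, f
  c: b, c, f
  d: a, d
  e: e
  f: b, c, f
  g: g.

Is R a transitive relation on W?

Transitive: yes — every two-step R-path is closed by a direct edge.

Yes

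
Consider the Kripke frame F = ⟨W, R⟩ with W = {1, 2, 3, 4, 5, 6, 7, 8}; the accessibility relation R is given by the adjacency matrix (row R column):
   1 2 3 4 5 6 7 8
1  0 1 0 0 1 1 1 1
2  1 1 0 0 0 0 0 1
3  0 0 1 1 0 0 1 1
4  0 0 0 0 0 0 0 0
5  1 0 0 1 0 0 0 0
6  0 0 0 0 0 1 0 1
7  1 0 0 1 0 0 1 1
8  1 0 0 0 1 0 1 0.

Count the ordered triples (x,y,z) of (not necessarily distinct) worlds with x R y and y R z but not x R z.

Enumerating: (1,2,1), (1,5,1), (1,5,4), (1,7,1), (1,7,4), (1,8,1), (2,1,5), (2,1,6), (2,1,7), (2,8,5), (2,8,7), (3,7,1), … and 20 more.
Total: 32.

32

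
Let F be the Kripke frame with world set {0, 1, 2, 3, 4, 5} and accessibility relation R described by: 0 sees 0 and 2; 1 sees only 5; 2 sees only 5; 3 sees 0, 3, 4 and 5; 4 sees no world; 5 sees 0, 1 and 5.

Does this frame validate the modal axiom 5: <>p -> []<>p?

No

Axiom 5 corresponds to the accessibility relation being Euclidean.
Euclidean: no — 3 R 0 and 3 R 4, but not 0 R 4.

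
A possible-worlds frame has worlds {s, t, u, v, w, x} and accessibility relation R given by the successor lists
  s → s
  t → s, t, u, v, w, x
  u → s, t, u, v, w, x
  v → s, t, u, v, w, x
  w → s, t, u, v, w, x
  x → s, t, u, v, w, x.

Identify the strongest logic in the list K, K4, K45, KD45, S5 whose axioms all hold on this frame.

Transitive (axiom 4): yes — every two-step R-path is closed by a direct edge.
Euclidean (axiom 5): no — t R s and t R u, but not s R u.
Serial (axiom D): yes — every world has a successor (e.g. s R s).
Reflexive (axiom T): yes — every world is R-related to itself.
So F validates K, K4; K45 would additionally require R to be Euclidean. The strongest is K4.

K4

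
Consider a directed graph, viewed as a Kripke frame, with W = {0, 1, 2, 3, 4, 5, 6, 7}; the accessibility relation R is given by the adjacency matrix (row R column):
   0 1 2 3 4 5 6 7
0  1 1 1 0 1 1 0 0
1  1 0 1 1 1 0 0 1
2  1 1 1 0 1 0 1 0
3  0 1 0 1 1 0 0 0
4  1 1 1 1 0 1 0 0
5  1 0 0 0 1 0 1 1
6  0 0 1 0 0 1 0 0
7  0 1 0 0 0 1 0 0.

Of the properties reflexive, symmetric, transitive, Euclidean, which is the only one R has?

Reflexive: no — 1 is not related to itself.
Symmetric: yes — every pair in R has its reverse in R.
Transitive: no — 0 R 1 and 1 R 3, but not 0 R 3.
Euclidean: no — 0 R 1 and 0 R 5, but not 1 R 5.
Only symmetric holds.

symmetric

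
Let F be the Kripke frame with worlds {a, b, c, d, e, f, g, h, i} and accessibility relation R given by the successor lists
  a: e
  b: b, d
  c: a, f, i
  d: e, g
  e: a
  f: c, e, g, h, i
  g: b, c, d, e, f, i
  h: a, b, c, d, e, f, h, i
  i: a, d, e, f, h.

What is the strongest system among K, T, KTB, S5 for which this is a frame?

K

Reflexive (axiom T): no — a is not related to itself.
Symmetric (axiom B): no — b R d but not d R b.
Euclidean (axiom 5): no — c R a and c R f, but not a R f.
So F validates K; T would additionally require R to be reflexive. The strongest is K.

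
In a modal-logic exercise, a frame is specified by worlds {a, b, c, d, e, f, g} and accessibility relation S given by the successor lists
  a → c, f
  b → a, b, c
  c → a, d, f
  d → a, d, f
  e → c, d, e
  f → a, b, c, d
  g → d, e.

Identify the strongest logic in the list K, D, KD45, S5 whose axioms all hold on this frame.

D

Serial (axiom D): yes — every world has a successor (e.g. a S c).
Euclidean (axiom 5): no — c S a and c S d, but not a S d.
Transitive (axiom 4): no — a S c and c S d, but not a S d.
Reflexive (axiom T): no — a is not related to itself.
So F validates K, D; KD45 would additionally require S to be Euclidean and transitive. The strongest is D.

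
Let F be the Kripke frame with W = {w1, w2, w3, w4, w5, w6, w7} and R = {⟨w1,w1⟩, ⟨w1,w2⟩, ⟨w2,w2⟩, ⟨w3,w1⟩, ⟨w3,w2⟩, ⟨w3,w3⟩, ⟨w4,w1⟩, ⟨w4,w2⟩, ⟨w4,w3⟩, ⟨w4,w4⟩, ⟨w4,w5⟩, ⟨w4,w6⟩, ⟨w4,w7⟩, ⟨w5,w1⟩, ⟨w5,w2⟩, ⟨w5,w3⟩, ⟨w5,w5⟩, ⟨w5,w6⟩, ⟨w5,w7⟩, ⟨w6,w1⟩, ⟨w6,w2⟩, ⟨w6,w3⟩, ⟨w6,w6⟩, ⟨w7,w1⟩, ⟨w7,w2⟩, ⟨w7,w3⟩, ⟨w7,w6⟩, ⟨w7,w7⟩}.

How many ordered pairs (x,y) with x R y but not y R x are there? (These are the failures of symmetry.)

Enumerating: (w1,w2), (w3,w1), (w3,w2), (w4,w1), (w4,w2), (w4,w3), (w4,w5), (w4,w6), (w4,w7), (w5,w1), (w5,w2), (w5,w3), … and 9 more.
Total: 21.

21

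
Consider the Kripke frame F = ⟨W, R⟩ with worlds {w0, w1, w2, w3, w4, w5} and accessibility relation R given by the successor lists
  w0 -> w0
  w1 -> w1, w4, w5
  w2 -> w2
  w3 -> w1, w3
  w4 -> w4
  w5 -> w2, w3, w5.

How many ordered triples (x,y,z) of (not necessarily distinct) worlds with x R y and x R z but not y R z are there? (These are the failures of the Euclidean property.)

9

Enumerating: (w1,w4,w1), (w1,w4,w5), (w1,w5,w1), (w1,w5,w4), (w3,w1,w3), (w5,w2,w3), (w5,w2,w5), (w5,w3,w2), (w5,w3,w5).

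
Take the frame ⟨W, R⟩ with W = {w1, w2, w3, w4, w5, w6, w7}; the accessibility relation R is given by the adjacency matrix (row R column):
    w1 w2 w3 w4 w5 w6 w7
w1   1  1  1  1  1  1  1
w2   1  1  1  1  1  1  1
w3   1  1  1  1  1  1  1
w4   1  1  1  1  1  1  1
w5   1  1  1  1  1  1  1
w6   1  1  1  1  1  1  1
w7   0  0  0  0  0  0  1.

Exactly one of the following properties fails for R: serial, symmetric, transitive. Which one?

Serial: yes — every world has a successor (e.g. w1 R w1).
Symmetric: no — w1 R w7 but not w7 R w1.
Transitive: yes — every two-step R-path is closed by a direct edge.
Only symmetric fails.

symmetric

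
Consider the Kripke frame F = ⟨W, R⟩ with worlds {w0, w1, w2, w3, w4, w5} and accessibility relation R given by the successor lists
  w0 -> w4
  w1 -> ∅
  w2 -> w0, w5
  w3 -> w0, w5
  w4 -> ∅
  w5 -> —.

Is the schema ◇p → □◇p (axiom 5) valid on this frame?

No

The schema 5 characterises exactly the Euclidean frames.
Euclidean: no — w2 R w0 and w2 R w5, but not w0 R w5.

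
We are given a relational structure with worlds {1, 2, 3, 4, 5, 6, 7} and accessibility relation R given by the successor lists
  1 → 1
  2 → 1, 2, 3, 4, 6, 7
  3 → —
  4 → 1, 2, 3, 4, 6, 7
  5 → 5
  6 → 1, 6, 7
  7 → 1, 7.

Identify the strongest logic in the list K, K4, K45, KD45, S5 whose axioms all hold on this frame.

Transitive (axiom 4): yes — every two-step R-path is closed by a direct edge.
Euclidean (axiom 5): no — 2 R 1 and 2 R 3, but not 1 R 3.
Serial (axiom D): no — 3 has no R-successor.
Reflexive (axiom T): no — 3 is not related to itself.
So F validates K, K4; K45 would additionally require R to be Euclidean. The strongest is K4.

K4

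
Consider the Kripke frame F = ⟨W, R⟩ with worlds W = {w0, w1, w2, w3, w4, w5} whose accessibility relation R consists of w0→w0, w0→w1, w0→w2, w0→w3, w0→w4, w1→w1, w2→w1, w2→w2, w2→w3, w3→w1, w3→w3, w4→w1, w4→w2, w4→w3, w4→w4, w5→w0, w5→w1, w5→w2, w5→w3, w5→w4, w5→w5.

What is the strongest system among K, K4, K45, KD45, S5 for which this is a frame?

Transitive (axiom 4): yes — every two-step R-path is closed by a direct edge.
Euclidean (axiom 5): no — w0 R w1 and w0 R w2, but not w1 R w2.
Serial (axiom D): yes — every world has a successor (e.g. w0 R w0).
Reflexive (axiom T): yes — every world is R-related to itself.
So F validates K, K4; K45 would additionally require R to be Euclidean. The strongest is K4.

K4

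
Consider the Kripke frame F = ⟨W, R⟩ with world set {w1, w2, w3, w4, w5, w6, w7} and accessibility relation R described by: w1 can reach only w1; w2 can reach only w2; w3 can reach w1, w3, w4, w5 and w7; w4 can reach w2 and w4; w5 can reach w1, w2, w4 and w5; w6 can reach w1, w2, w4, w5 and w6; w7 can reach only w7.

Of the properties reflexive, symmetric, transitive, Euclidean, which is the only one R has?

Reflexive: yes — every world is R-related to itself.
Symmetric: no — w3 R w1 but not w1 R w3.
Transitive: no — w3 R w4 and w4 R w2, but not w3 R w2.
Euclidean: no — w3 R w1 and w3 R w4, but not w1 R w4.
Only reflexive holds.

reflexive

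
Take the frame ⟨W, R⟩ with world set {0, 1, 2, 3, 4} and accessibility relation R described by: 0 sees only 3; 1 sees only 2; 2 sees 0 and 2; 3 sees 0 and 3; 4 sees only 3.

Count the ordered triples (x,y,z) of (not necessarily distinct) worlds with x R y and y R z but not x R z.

4

Enumerating: (0,3,0), (1,2,0), (2,0,3), (4,3,0).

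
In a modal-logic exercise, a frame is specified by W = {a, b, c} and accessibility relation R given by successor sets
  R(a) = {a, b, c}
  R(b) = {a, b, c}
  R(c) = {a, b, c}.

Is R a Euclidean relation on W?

Euclidean: yes — any two successors of a common world are R-related.

Yes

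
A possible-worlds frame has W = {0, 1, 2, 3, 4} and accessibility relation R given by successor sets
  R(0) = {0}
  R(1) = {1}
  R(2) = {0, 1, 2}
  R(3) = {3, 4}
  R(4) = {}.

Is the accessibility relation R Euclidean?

No

Euclidean: no — 2 R 0 and 2 R 1, but not 0 R 1.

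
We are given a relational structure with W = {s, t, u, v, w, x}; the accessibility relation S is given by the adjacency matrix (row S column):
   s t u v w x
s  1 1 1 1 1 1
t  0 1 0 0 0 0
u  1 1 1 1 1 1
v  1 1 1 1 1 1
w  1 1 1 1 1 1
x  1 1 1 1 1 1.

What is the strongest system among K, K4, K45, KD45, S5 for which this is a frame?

Transitive (axiom 4): yes — every two-step S-path is closed by a direct edge.
Euclidean (axiom 5): no — s S t and s S u, but not t S u.
Serial (axiom D): yes — every world has a successor (e.g. s S s).
Reflexive (axiom T): yes — every world is S-related to itself.
So F validates K, K4; K45 would additionally require S to be Euclidean. The strongest is K4.

K4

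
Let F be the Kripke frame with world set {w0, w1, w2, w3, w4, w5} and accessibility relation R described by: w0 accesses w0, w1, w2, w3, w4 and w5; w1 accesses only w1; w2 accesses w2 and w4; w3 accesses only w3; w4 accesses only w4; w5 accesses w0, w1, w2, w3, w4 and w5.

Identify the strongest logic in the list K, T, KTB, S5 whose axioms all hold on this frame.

Reflexive (axiom T): yes — every world is R-related to itself.
Symmetric (axiom B): no — w0 R w1 but not w1 R w0.
Euclidean (axiom 5): no — w0 R w1 and w0 R w2, but not w1 R w2.
So F validates K, T; KTB would additionally require R to be symmetric. The strongest is T.

T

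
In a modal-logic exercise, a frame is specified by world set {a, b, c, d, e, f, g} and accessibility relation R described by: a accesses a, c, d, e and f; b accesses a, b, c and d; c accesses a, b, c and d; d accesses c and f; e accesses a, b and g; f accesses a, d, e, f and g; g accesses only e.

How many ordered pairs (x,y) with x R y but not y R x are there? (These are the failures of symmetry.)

Enumerating: (a,d), (b,a), (b,d), (e,b), (f,e), (f,g).

6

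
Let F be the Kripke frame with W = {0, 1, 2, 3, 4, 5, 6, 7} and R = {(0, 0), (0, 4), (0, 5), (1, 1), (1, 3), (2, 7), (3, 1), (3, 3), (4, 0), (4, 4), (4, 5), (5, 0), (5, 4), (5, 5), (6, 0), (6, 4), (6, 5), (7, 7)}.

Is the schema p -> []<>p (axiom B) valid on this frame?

No

Axiom B corresponds to the accessibility relation being symmetric.
Symmetric: no — 2 R 7 but not 7 R 2.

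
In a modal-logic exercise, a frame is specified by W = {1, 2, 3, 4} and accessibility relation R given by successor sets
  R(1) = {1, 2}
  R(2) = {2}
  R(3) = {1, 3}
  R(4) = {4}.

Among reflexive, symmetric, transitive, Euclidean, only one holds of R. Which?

reflexive

Reflexive: yes — every world is R-related to itself.
Symmetric: no — 1 R 2 but not 2 R 1.
Transitive: no — 3 R 1 and 1 R 2, but not 3 R 2.
Euclidean: no — 1 R 2 and 1 R 1, but not 2 R 1.
Only reflexive holds.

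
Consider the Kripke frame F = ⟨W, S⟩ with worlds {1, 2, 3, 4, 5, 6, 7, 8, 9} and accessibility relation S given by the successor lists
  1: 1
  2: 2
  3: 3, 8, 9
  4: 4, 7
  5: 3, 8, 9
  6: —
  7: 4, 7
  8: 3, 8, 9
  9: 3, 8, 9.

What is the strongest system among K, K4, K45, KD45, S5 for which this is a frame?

K45

Transitive (axiom 4): yes — every two-step S-path is closed by a direct edge.
Euclidean (axiom 5): yes — any two successors of a common world are S-related.
Serial (axiom D): no — 6 has no S-successor.
Reflexive (axiom T): no — 5 is not related to itself.
So F validates K, K4, K45; KD45 would additionally require S to be serial. The strongest is K45.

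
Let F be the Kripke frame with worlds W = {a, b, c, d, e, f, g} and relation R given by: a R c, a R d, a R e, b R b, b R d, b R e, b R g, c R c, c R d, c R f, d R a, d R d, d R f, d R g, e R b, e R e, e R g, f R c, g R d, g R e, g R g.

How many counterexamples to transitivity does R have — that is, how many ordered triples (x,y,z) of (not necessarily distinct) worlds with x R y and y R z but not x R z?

21

Enumerating: (a,c,f), (a,d,a), (a,d,f), (a,d,g), (a,e,b), (a,e,g), (b,d,a), (b,d,f), (c,d,a), (c,d,g), (d,a,c), (d,a,e), … and 9 more.
Total: 21.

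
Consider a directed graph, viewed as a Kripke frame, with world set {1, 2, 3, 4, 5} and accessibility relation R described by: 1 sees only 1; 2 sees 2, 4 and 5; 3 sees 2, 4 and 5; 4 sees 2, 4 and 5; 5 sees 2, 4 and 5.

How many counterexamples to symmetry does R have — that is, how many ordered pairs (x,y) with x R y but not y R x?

Enumerating: (3,2), (3,4), (3,5).

3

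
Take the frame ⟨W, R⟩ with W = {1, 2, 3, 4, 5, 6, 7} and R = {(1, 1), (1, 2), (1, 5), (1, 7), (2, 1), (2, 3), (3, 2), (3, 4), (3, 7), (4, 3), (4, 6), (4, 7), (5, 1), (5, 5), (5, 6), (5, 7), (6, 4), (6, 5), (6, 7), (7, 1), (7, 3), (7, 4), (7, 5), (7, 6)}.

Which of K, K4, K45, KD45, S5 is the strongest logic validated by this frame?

Transitive (axiom 4): no — 1 R 2 and 2 R 3, but not 1 R 3.
Euclidean (axiom 5): no — 1 R 2 and 1 R 5, but not 2 R 5.
Serial (axiom D): yes — every world has a successor (e.g. 1 R 1).
Reflexive (axiom T): no — 2 is not related to itself.
So F validates K; K4 would additionally require R to be transitive. The strongest is K.

K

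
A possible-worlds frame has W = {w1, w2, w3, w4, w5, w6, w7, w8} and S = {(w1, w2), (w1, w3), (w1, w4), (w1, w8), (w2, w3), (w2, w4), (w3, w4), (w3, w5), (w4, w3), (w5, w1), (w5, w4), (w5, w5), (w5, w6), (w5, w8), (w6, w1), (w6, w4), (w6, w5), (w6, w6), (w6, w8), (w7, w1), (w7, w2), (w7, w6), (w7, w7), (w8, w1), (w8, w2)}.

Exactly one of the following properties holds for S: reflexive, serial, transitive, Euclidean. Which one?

serial

Reflexive: no — w1 is not related to itself.
Serial: yes — every world has a successor (e.g. w1 S w2).
Transitive: no — w1 S w3 and w3 S w5, but not w1 S w5.
Euclidean: no — w1 S w2 and w1 S w8, but not w2 S w8.
Only serial holds.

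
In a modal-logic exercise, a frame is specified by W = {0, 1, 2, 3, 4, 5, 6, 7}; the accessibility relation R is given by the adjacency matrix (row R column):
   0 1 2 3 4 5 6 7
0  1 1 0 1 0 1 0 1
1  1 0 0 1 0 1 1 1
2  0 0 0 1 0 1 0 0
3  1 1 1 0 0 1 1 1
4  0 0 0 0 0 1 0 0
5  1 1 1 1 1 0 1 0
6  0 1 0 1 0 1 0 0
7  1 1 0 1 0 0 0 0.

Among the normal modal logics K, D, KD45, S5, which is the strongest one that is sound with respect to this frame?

Serial (axiom D): yes — every world has a successor (e.g. 0 R 0).
Euclidean (axiom 5): no — 0 R 5 and 0 R 7, but not 5 R 7.
Transitive (axiom 4): no — 0 R 1 and 1 R 6, but not 0 R 6.
Reflexive (axiom T): no — 1 is not related to itself.
So F validates K, D; KD45 would additionally require R to be Euclidean and transitive. The strongest is D.

D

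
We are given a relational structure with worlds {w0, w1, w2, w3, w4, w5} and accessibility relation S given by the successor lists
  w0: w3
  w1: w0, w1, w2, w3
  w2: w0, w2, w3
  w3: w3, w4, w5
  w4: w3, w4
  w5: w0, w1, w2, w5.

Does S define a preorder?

No

Reflexive: no — w0 is not related to itself.
Transitive: no — w0 S w3 and w3 S w4, but not w0 S w4.
So S is not a preorder.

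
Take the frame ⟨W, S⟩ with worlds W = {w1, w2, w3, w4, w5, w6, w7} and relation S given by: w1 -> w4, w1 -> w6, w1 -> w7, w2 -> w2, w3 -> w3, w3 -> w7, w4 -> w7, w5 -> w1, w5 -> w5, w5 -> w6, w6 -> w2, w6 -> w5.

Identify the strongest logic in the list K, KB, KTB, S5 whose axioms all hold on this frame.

Symmetric (axiom B): no — w1 S w4 but not w4 S w1.
Reflexive (axiom T): no — w1 is not related to itself.
Euclidean (axiom 5): no — w1 S w4 and w1 S w6, but not w4 S w6.
So F validates K; KB would additionally require S to be symmetric. The strongest is K.

K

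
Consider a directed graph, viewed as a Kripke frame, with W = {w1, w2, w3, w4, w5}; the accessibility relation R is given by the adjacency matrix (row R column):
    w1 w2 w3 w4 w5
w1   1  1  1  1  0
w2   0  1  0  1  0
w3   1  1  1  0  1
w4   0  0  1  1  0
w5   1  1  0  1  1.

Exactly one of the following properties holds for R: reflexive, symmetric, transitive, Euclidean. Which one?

reflexive

Reflexive: yes — every world is R-related to itself.
Symmetric: no — w1 R w2 but not w2 R w1.
Transitive: no — w1 R w3 and w3 R w5, but not w1 R w5.
Euclidean: no — w1 R w2 and w1 R w3, but not w2 R w3.
Only reflexive holds.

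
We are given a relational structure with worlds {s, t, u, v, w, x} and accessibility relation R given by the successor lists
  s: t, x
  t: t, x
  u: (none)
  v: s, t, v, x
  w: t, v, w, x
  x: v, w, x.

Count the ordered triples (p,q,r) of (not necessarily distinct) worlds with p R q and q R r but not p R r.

Enumerating: (s,x,v), (s,x,w), (t,x,v), (t,x,w), (v,x,w), (w,v,s), (x,v,s), (x,v,t), (x,w,t).

9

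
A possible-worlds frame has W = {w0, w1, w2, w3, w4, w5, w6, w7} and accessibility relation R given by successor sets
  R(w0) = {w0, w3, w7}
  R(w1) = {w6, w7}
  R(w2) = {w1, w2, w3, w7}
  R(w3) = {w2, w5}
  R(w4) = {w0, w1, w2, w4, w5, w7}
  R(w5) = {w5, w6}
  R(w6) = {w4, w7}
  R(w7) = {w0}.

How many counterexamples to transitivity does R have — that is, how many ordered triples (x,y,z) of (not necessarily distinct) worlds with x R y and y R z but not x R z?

24

Enumerating: (w0,w3,w2), (w0,w3,w5), (w1,w6,w4), (w1,w7,w0), (w2,w1,w6), (w2,w3,w5), (w2,w7,w0), (w3,w2,w1), (w3,w2,w3), (w3,w2,w7), (w3,w5,w6), (w4,w0,w3), … and 12 more.
Total: 24.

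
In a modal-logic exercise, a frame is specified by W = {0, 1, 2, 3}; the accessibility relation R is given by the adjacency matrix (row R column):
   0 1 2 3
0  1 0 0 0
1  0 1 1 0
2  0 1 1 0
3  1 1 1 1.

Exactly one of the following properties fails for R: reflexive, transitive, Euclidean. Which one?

Reflexive: yes — every world is R-related to itself.
Transitive: yes — every two-step R-path is closed by a direct edge.
Euclidean: no — 3 R 0 and 3 R 1, but not 0 R 1.
Only Euclidean fails.

Euclidean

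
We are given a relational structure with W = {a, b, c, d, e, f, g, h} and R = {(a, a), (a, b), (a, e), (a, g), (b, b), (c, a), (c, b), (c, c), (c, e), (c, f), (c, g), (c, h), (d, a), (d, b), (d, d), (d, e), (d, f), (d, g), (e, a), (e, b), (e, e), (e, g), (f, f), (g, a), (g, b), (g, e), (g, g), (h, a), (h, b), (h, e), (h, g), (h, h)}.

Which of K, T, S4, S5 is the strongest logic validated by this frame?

Reflexive (axiom T): yes — every world is R-related to itself.
Transitive (axiom 4): yes — every two-step R-path is closed by a direct edge.
Euclidean (axiom 5): no — a R b and a R e, but not b R e.
So F validates K, T, S4; S5 would additionally require R to be Euclidean. The strongest is S4.

S4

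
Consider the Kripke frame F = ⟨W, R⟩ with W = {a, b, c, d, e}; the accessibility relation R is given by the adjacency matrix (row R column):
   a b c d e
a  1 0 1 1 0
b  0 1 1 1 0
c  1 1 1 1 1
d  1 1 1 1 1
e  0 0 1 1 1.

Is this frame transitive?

Transitive: no — a R c and c R b, but not a R b.

No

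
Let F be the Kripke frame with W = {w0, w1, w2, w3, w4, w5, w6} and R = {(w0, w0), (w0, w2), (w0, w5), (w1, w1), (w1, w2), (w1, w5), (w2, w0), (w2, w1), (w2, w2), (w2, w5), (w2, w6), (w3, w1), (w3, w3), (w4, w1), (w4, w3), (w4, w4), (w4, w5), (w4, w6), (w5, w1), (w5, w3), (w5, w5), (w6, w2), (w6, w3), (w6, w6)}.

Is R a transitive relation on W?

No

Transitive: no — w0 R w2 and w2 R w1, but not w0 R w1.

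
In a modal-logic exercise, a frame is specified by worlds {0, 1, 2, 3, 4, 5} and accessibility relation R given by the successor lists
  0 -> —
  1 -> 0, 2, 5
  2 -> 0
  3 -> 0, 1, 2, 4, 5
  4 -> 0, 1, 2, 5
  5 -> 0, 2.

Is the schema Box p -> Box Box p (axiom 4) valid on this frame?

Yes

Axiom 4 corresponds to the accessibility relation being transitive.
Transitive: yes — every two-step R-path is closed by a direct edge.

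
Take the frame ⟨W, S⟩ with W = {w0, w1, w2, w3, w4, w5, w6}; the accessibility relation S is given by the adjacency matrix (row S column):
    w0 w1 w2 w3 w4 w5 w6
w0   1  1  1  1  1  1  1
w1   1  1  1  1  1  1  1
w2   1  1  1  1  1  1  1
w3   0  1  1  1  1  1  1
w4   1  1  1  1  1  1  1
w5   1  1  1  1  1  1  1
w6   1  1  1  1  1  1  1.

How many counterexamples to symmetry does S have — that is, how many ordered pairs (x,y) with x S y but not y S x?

1

Enumerating: (w0,w3).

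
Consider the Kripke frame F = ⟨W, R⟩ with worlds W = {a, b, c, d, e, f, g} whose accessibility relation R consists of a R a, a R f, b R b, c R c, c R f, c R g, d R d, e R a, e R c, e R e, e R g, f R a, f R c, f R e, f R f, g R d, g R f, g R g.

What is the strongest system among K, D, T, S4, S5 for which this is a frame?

T

Serial (axiom D): yes — every world has a successor (e.g. a R a).
Reflexive (axiom T): yes — every world is R-related to itself.
Transitive (axiom 4): no — a R f and f R c, but not a R c.
Euclidean (axiom 5): no — c R f and c R g, but not f R g.
So F validates K, D, T; S4 would additionally require R to be transitive. The strongest is T.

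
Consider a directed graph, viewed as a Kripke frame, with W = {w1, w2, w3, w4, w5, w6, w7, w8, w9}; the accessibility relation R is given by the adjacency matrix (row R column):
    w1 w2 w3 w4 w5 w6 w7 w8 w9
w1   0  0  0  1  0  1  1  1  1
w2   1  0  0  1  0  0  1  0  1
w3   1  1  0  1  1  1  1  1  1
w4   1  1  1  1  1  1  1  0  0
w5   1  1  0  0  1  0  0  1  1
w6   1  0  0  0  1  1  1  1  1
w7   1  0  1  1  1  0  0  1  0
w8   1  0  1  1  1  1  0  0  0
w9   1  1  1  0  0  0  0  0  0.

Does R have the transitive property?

Transitive: no — w1 R w4 and w4 R w2, but not w1 R w2.

No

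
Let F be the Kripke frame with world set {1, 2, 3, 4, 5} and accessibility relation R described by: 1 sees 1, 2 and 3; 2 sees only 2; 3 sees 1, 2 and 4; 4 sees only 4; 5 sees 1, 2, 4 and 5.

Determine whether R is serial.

Serial: yes — every world has a successor (e.g. 1 R 1).

Yes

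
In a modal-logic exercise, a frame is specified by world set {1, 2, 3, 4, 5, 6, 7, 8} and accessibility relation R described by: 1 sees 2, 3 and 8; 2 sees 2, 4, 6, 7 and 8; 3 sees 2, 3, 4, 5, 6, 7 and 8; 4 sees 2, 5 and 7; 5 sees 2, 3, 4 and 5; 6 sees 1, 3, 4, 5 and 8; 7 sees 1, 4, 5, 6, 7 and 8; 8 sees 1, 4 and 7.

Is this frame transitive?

Transitive: no — 1 R 2 and 2 R 4, but not 1 R 4.

No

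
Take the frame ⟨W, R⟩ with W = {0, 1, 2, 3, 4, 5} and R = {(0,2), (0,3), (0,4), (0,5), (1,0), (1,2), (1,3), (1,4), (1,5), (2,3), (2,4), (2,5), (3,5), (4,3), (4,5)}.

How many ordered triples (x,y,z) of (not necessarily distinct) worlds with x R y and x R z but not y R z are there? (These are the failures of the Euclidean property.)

35

Enumerating: (0,2,2), (0,3,2), (0,3,3), (0,3,4), (0,4,2), (0,4,4), (0,5,2), (0,5,3), (0,5,4), (0,5,5), (1,0,0), (1,2,0), … and 23 more.
Total: 35.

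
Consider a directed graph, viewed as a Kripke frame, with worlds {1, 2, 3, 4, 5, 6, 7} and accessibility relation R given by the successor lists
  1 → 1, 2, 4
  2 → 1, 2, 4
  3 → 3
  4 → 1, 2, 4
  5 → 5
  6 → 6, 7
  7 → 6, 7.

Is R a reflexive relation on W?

Reflexive: yes — every world is R-related to itself.

Yes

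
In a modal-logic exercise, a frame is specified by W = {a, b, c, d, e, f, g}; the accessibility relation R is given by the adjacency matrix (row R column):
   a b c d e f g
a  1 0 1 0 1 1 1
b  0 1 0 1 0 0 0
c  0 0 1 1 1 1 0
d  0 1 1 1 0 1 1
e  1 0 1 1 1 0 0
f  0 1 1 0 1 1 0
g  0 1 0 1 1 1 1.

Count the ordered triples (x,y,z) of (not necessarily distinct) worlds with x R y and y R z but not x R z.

Enumerating: (a,c,d), (a,e,d), (a,f,b), (a,g,b), (a,g,d), (b,d,c), (b,d,f), (b,d,g), (c,d,b), (c,d,g), (c,e,a), (c,f,b), … and 17 more.
Total: 29.

29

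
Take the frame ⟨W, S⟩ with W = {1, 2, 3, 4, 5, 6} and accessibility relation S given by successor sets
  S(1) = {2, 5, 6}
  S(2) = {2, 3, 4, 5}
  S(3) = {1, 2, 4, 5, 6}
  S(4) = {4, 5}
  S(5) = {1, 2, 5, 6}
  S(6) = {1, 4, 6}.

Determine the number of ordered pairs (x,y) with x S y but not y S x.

Enumerating: (1,2), (2,4), (3,1), (3,4), (3,5), (3,6), (4,5), (5,6), (6,4).

9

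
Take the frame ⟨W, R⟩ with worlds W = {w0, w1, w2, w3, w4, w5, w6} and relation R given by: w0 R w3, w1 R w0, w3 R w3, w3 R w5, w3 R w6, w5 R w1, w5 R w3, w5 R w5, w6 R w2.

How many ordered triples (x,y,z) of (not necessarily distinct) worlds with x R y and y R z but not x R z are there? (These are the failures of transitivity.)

7

Enumerating: (w0,w3,w5), (w0,w3,w6), (w1,w0,w3), (w3,w5,w1), (w3,w6,w2), (w5,w1,w0), (w5,w3,w6).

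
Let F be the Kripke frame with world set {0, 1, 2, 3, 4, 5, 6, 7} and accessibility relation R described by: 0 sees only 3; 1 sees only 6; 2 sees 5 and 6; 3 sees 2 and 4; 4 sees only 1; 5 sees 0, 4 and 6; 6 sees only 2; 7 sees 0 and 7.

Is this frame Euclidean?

Euclidean: no — 2 R 6 and 2 R 5, but not 6 R 5.

No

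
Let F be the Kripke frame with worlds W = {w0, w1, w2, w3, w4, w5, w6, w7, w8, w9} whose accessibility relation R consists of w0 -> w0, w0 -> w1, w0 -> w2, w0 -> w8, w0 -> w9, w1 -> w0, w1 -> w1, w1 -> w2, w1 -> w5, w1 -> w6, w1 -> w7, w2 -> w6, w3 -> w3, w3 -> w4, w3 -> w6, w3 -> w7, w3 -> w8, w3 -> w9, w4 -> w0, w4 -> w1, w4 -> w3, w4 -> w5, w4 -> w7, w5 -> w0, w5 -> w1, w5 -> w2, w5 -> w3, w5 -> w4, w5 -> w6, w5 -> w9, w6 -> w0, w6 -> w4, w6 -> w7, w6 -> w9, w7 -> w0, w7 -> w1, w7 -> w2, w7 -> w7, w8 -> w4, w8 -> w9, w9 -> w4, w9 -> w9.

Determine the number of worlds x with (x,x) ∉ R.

5

Enumerating: w2, w4, w5, w6, w8.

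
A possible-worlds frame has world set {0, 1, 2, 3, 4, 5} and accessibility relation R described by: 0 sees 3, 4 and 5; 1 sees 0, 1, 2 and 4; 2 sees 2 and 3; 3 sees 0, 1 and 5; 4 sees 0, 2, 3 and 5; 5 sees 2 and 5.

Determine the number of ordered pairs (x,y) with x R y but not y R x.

11

Enumerating: (0,5), (1,0), (1,2), (1,4), (2,3), (3,1), (3,5), (4,2), (4,3), (4,5), (5,2).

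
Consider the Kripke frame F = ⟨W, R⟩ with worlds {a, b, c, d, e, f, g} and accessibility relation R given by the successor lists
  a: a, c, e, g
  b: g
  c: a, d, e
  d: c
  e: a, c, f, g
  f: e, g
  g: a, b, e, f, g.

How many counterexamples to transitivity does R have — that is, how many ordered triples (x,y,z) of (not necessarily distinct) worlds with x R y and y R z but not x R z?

Enumerating: (a,c,d), (a,e,f), (a,g,b), (a,g,f), (b,g,a), (b,g,b), (b,g,e), (b,g,f), (c,a,c), (c,a,g), (c,d,c), (c,e,c), … and 19 more.
Total: 31.

31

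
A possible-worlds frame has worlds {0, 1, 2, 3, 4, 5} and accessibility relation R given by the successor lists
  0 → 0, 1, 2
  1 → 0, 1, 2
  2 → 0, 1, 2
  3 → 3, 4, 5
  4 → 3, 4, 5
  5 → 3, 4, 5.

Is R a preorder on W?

Yes

Reflexive: yes — every world is R-related to itself.
Transitive: yes — every two-step R-path is closed by a direct edge.
So R is a preorder.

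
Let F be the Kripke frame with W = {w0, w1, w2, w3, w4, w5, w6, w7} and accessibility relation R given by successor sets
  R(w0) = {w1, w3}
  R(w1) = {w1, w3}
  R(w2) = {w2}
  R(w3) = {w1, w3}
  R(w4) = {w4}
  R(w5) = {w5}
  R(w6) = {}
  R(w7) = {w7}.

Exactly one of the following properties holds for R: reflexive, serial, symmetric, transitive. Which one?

Reflexive: no — w0 is not related to itself.
Serial: no — w6 has no R-successor.
Symmetric: no — w0 R w1 but not w1 R w0.
Transitive: yes — every two-step R-path is closed by a direct edge.
Only transitive holds.

transitive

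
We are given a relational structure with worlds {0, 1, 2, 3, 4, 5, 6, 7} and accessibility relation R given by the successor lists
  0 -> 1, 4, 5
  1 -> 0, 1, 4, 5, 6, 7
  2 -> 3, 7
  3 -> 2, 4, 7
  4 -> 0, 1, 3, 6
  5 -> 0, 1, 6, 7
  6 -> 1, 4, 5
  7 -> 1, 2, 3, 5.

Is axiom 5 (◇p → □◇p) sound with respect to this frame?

No

Axiom 5 corresponds to the accessibility relation being Euclidean.
Euclidean: no — 0 R 4 and 0 R 5, but not 4 R 5.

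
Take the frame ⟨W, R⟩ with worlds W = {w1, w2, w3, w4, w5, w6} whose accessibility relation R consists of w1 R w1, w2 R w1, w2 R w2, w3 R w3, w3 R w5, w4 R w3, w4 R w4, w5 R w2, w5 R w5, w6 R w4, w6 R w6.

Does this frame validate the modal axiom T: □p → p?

Axiom T corresponds to the accessibility relation being reflexive.
Reflexive: yes — every world is R-related to itself.

Yes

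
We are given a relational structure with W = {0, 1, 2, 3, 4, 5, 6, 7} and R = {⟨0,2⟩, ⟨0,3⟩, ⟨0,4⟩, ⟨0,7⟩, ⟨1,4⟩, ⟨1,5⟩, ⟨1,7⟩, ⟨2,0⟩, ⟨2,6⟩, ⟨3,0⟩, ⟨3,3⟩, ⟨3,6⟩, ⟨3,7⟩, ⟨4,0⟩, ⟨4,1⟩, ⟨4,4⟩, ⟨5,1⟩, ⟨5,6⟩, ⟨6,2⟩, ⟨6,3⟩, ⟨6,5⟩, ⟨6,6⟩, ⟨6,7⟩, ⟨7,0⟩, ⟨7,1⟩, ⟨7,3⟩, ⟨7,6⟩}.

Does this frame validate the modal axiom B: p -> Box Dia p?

Yes

Axiom B corresponds to the accessibility relation being symmetric.
Symmetric: yes — every pair in R has its reverse in R.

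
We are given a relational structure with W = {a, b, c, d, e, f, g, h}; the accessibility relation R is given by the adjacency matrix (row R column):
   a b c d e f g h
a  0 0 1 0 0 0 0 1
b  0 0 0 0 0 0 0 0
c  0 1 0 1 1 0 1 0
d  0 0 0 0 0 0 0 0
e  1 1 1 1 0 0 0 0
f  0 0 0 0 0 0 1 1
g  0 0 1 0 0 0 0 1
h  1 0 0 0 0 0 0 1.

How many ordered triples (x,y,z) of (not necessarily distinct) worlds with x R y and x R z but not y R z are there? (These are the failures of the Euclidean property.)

36

Enumerating: (a,c,c), (a,c,h), (a,h,c), (c,b,b), (c,b,d), (c,b,e), (c,b,g), (c,d,b), (c,d,d), (c,d,e), (c,d,g), (c,e,e), … and 24 more.
Total: 36.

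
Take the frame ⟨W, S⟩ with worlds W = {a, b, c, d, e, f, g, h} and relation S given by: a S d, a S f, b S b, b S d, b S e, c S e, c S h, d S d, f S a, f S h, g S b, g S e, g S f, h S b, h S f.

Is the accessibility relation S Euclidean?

No

Euclidean: no — a S d and a S f, but not d S f.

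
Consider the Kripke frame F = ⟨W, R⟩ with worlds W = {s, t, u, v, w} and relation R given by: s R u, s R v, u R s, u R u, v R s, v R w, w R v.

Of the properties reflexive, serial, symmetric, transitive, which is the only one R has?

Reflexive: no — s is not related to itself.
Serial: no — t has no R-successor.
Symmetric: yes — every pair in R has its reverse in R.
Transitive: no — s R v and v R w, but not s R w.
Only symmetric holds.

symmetric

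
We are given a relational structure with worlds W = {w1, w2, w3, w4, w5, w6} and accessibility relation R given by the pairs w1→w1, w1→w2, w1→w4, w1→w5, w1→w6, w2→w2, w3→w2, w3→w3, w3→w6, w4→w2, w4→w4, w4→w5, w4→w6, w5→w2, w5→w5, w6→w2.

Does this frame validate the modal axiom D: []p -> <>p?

By correspondence theory, D is valid on a frame iff R is serial.
Serial: yes — every world has a successor (e.g. w1 R w1).

Yes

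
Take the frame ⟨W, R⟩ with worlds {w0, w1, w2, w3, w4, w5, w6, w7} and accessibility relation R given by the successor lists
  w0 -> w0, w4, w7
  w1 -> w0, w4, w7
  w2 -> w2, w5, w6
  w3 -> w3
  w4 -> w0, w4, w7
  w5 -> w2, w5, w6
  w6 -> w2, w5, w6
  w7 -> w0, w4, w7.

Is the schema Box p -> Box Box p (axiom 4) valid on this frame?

By correspondence theory, 4 is valid on a frame iff R is transitive.
Transitive: yes — every two-step R-path is closed by a direct edge.

Yes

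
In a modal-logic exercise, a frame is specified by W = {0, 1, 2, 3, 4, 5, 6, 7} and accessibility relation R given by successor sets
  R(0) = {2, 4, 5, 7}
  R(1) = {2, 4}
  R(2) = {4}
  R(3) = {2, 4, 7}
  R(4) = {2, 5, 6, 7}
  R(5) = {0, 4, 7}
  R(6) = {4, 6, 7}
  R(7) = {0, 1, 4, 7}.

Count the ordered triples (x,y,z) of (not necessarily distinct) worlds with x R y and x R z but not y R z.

Enumerating: (0,2,2), (0,2,5), (0,2,7), (0,4,4), (0,5,2), (0,5,5), (0,7,2), (0,7,5), (1,2,2), (1,4,4), (2,4,4), (3,2,2), … and 28 more.
Total: 40.

40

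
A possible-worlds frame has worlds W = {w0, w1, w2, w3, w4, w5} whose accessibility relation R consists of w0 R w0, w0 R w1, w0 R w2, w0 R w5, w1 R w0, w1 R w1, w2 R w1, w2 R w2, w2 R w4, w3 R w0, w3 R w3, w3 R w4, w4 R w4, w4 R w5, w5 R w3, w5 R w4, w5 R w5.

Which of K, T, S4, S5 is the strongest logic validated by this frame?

T

Reflexive (axiom T): yes — every world is R-related to itself.
Transitive (axiom 4): no — w0 R w2 and w2 R w4, but not w0 R w4.
Euclidean (axiom 5): no — w0 R w1 and w0 R w2, but not w1 R w2.
So F validates K, T; S4 would additionally require R to be transitive. The strongest is T.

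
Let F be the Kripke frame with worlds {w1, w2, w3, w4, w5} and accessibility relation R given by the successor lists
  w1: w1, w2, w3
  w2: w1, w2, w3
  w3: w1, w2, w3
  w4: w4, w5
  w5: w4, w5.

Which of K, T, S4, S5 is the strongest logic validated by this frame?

S5

Reflexive (axiom T): yes — every world is R-related to itself.
Transitive (axiom 4): yes — every two-step R-path is closed by a direct edge.
Euclidean (axiom 5): yes — any two successors of a common world are R-related.
So F validates K, T, S4, S5. The strongest is S5.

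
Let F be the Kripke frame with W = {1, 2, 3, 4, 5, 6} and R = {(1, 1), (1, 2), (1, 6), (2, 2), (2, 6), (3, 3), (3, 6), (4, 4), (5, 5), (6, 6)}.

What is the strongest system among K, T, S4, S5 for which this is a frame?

Reflexive (axiom T): yes — every world is R-related to itself.
Transitive (axiom 4): yes — every two-step R-path is closed by a direct edge.
Euclidean (axiom 5): no — 1 R 6 and 1 R 2, but not 6 R 2.
So F validates K, T, S4; S5 would additionally require R to be Euclidean. The strongest is S4.

S4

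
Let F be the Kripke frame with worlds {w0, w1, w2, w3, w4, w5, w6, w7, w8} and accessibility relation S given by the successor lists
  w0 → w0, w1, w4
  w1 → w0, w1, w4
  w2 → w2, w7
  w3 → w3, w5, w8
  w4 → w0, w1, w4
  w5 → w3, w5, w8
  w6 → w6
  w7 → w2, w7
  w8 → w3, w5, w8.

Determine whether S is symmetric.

Yes

Symmetric: yes — every pair in S has its reverse in S.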